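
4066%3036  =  1030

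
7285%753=508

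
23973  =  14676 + 9297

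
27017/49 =27017/49  =  551.37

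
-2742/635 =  - 2742/635=-4.32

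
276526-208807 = 67719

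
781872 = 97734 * 8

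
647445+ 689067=1336512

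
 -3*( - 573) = 1719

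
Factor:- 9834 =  - 2^1*3^1*11^1*149^1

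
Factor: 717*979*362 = 2^1*3^1*11^1 *89^1*181^1*239^1 = 254103366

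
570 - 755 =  - 185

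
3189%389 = 77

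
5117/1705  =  3 + 2/1705 = 3.00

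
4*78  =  312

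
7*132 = 924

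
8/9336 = 1/1167 = 0.00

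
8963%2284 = 2111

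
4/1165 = 4/1165 = 0.00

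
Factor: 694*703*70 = 34151740 = 2^2*5^1*7^1*19^1*37^1*347^1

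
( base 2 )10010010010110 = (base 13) 4356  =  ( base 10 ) 9366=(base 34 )83g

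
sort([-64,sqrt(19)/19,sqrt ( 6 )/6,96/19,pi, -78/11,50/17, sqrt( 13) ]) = [-64, - 78/11,sqrt( 19)/19, sqrt(6 ) /6, 50/17, pi,sqrt(13),96/19 ]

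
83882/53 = 83882/53= 1582.68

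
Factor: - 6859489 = - 7^1*13^1*43^1 * 1753^1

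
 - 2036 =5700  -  7736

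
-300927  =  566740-867667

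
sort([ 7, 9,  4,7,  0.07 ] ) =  [0.07 , 4,7,7,9]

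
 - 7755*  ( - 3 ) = 23265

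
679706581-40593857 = 639112724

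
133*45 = 5985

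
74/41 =1+33/41 = 1.80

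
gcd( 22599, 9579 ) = 93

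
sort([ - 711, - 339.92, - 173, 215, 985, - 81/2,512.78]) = [- 711, - 339.92, - 173, - 81/2,215,512.78,985]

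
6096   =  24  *254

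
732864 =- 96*(-7634) 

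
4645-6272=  - 1627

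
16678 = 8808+7870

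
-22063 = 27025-49088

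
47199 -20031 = 27168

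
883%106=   35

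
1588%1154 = 434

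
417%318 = 99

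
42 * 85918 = 3608556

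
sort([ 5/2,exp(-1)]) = [ exp(- 1),5/2] 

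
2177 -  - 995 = 3172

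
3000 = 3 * 1000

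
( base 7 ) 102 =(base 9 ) 56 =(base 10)51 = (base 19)2d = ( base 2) 110011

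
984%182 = 74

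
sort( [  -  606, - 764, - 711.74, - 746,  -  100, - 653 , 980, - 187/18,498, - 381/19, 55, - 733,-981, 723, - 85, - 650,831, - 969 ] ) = [ - 981, - 969, - 764, - 746, - 733, - 711.74, - 653  , - 650, - 606,-100, - 85, - 381/19,  -  187/18,55, 498,723,831,980 ] 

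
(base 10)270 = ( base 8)416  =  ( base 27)a0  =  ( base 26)aa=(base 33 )86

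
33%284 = 33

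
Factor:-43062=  - 2^1 * 3^1*7177^1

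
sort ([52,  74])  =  [52, 74] 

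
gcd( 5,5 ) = 5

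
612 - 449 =163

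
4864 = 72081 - 67217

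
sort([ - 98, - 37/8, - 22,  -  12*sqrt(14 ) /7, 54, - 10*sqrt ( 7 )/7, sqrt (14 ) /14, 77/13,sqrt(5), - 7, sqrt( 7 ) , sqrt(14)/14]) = [ - 98 ,  -  22, - 7, - 12*sqrt(14)/7, - 37/8, - 10*sqrt(7 ) /7, sqrt(14 ) /14,sqrt( 14)/14, sqrt( 5), sqrt (7 ), 77/13, 54]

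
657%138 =105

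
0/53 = 0 = 0.00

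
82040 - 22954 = 59086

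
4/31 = 4/31 = 0.13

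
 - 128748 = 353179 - 481927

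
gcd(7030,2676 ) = 2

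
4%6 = 4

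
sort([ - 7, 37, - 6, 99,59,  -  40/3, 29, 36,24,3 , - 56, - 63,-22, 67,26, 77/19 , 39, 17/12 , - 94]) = [ - 94, - 63 , - 56, - 22,  -  40/3, - 7, - 6, 17/12, 3, 77/19, 24,26, 29, 36,37, 39 , 59, 67, 99]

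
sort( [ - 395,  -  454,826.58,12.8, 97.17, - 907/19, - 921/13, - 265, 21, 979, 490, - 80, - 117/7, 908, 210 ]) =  [ - 454,  -  395,  -  265,-80 , - 921/13,-907/19 ,- 117/7, 12.8, 21,97.17, 210, 490, 826.58 , 908, 979]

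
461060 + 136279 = 597339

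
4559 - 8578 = - 4019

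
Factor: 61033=7^1 * 8719^1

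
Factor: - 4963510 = -2^1*5^1 * 137^1*3623^1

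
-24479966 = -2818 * 8687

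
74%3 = 2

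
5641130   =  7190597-1549467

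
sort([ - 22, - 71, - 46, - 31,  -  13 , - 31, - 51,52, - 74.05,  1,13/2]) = [ - 74.05, - 71, -51, - 46, - 31, - 31, - 22, - 13, 1,13/2 , 52]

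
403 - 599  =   - 196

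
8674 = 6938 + 1736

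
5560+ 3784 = 9344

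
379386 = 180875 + 198511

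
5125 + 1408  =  6533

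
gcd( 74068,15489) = 1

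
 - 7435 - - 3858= - 3577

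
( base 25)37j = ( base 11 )1611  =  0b100000010101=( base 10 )2069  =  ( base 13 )c32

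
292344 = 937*312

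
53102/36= 26551/18  =  1475.06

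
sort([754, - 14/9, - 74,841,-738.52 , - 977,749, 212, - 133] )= [ - 977,-738.52,-133, - 74, - 14/9, 212,749,754,841 ]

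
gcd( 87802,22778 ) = 2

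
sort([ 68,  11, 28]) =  [11,28,68]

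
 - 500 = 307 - 807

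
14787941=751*19691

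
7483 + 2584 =10067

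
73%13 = 8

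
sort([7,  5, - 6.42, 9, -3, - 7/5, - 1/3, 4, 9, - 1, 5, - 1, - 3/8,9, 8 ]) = [- 6.42, - 3, - 7/5, - 1, - 1,  -  3/8,-1/3,4,  5,5,7 , 8, 9,  9, 9] 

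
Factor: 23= 23^1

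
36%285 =36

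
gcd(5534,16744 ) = 2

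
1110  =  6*185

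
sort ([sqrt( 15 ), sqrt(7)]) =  [sqrt ( 7),sqrt( 15) ]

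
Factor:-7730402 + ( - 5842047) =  - 11^2*223^1*503^1 = - 13572449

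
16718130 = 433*38610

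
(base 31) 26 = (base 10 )68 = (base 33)22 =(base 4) 1010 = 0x44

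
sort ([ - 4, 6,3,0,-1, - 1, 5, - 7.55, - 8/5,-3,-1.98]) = [ - 7.55, - 4, - 3, - 1.98,-8/5, - 1, - 1,0 , 3 , 5 , 6]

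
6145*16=98320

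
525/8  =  525/8 = 65.62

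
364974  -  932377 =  - 567403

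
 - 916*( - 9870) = 9040920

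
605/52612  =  605/52612 = 0.01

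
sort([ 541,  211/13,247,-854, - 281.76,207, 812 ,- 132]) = [  -  854, - 281.76,-132,211/13,207, 247,541 , 812 ] 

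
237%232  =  5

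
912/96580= 228/24145= 0.01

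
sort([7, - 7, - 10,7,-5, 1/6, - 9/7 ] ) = [ - 10, - 7,  -  5, - 9/7,1/6, 7, 7] 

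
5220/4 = 1305 = 1305.00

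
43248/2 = 21624 = 21624.00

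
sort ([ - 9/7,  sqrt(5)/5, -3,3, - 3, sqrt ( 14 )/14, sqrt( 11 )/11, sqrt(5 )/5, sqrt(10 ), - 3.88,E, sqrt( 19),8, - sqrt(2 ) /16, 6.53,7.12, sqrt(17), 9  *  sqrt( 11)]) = [ - 3.88, - 3,-3, - 9/7,-sqrt (2 )/16,sqrt( 14)/14,sqrt(11 )/11, sqrt( 5) /5,sqrt(  5 )/5, E, 3, sqrt(10 ), sqrt( 17), sqrt(19 ), 6.53,7.12, 8, 9 * sqrt( 11 ) ] 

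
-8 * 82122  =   - 656976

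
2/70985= 2/70985 = 0.00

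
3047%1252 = 543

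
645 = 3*215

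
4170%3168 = 1002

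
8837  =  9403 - 566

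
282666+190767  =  473433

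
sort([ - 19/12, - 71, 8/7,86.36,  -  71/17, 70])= [-71,-71/17,- 19/12, 8/7, 70, 86.36]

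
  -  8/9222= - 4/4611= -0.00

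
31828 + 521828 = 553656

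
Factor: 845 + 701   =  2^1*773^1 = 1546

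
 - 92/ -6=46/3 = 15.33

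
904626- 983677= - 79051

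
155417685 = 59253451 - -96164234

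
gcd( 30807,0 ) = 30807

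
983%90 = 83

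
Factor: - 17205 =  - 3^1 * 5^1 *31^1*37^1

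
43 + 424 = 467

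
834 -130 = 704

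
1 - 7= - 6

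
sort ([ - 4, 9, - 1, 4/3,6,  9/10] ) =[ - 4, - 1, 9/10, 4/3  ,  6,9 ] 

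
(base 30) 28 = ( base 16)44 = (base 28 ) 2c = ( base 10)68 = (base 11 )62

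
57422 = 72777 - 15355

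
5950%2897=156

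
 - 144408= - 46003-98405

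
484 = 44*11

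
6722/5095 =1+ 1627/5095=1.32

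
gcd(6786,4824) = 18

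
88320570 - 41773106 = 46547464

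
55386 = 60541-5155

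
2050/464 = 1025/232=   4.42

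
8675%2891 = 2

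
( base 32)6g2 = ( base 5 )203113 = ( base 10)6658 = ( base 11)5003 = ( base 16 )1a02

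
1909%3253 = 1909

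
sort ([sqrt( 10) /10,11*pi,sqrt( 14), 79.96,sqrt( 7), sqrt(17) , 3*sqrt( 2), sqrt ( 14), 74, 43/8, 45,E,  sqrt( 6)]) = [sqrt( 10)/10,sqrt( 6 ),sqrt( 7),E,sqrt(14)  ,  sqrt(14),sqrt(17),3*sqrt(2),43/8, 11*pi,45,74, 79.96 ]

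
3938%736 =258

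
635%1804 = 635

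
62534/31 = 2017 + 7/31 = 2017.23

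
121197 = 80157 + 41040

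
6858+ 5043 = 11901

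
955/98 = 955/98 =9.74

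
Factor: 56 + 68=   124 = 2^2*31^1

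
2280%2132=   148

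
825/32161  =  825/32161= 0.03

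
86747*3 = 260241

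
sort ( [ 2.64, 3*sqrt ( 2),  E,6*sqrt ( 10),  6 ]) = [ 2.64,  E,  3* sqrt( 2),  6, 6*sqrt( 10 )]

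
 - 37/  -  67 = 37/67 = 0.55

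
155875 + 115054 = 270929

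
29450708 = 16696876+12753832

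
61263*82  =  5023566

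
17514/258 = 2919/43 = 67.88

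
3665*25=91625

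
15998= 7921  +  8077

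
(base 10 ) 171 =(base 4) 2223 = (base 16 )AB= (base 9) 210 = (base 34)51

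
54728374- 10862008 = 43866366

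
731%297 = 137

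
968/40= 121/5= 24.20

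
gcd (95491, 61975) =1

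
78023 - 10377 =67646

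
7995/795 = 533/53 = 10.06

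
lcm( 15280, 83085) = 1329360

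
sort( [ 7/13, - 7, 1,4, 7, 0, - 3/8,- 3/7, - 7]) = [ - 7,- 7, - 3/7,-3/8, 0, 7/13, 1, 4, 7]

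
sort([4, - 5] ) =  [ - 5,4 ]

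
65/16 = 4 + 1/16 = 4.06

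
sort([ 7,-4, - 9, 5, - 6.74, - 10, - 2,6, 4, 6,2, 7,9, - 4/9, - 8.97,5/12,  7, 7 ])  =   [ - 10, - 9, - 8.97, - 6.74, - 4 ,  -  2, - 4/9,  5/12,  2,  4, 5, 6,6, 7, 7, 7,7, 9] 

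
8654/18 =4327/9 =480.78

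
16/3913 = 16/3913 = 0.00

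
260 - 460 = -200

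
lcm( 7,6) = 42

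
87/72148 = 87/72148 =0.00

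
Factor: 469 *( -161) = -7^2*23^1 *67^1=   -75509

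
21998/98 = 224+23/49 = 224.47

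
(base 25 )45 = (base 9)126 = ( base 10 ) 105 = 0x69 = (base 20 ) 55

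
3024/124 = 756/31 = 24.39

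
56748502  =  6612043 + 50136459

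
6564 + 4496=11060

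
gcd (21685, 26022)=4337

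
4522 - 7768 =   -  3246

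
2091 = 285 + 1806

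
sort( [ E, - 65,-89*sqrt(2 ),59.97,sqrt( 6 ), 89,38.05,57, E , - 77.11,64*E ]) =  [ -89 * sqrt( 2 ),- 77.11 , - 65, sqrt (6),E, E,38.05,57,59.97,89, 64*E ]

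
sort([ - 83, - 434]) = [  -  434, - 83] 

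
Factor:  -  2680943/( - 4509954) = 2^(  -  1 ) * 3^( - 2) * 19^( - 1 )*13187^( - 1) * 2680943^1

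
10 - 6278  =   - 6268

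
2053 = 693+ 1360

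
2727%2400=327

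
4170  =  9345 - 5175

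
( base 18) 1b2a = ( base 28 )C16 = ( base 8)22342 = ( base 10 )9442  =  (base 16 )24E2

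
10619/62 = 10619/62 = 171.27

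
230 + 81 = 311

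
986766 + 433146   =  1419912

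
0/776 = 0 = 0.00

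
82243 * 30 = 2467290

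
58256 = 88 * 662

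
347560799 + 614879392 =962440191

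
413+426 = 839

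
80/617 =80/617 = 0.13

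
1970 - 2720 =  - 750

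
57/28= 2+1/28  =  2.04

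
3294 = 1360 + 1934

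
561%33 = 0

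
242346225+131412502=373758727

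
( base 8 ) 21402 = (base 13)4105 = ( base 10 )8962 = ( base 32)8O2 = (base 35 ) 7B2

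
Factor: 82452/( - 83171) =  - 2^2*3^1*11^( - 1)*6871^1*7561^( - 1)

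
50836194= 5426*9369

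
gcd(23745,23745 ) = 23745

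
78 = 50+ 28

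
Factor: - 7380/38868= - 3^1 * 5^1*79^( - 1) = -  15/79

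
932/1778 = 466/889 = 0.52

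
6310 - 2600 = 3710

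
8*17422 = 139376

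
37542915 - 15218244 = 22324671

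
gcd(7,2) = 1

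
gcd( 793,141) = 1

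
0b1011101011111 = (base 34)55X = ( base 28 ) 7HJ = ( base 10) 5983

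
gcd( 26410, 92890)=10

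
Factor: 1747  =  1747^1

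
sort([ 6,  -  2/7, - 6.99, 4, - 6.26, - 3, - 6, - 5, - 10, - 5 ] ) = [ - 10, - 6.99, - 6.26, - 6, - 5, - 5,-3, - 2/7, 4, 6 ] 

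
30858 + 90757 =121615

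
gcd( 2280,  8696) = 8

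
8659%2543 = 1030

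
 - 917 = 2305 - 3222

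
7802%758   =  222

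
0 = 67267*0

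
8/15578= 4/7789= 0.00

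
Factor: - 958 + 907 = - 3^1*17^1  =  - 51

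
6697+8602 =15299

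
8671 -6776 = 1895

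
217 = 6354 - 6137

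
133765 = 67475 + 66290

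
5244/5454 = 874/909=0.96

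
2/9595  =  2/9595 =0.00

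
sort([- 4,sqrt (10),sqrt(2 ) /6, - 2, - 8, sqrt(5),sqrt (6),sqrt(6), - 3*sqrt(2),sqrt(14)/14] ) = [ - 8, -3*sqrt(2), - 4, - 2 , sqrt(2 ) /6 , sqrt( 14)/14,sqrt(5),sqrt( 6),sqrt( 6), sqrt(10) ]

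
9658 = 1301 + 8357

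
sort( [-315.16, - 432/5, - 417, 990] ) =[-417,-315.16, - 432/5, 990] 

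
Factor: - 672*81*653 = - 35544096= - 2^5 * 3^5*7^1*653^1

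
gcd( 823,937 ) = 1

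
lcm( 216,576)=1728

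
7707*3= 23121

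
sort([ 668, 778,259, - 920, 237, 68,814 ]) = [ - 920, 68,237 , 259, 668,778,814]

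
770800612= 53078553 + 717722059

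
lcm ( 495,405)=4455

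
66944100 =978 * 68450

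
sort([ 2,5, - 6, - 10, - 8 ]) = [- 10, - 8,-6,2, 5]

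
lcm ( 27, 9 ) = 27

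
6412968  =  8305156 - 1892188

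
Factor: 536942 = 2^1 *7^2*5479^1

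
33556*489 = 16408884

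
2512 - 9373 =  - 6861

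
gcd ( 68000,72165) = 85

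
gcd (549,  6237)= 9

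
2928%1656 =1272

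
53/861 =53/861 = 0.06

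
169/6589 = 169/6589 = 0.03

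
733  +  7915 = 8648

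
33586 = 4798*7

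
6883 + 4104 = 10987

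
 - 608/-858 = 304/429 = 0.71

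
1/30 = 1/30 = 0.03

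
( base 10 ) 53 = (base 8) 65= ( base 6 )125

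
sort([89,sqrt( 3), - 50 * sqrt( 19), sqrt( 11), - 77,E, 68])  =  [ -50*sqrt( 19 ), - 77,sqrt( 3 ), E,sqrt( 11), 68,89 ]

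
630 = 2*315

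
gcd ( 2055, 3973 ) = 137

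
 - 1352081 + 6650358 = 5298277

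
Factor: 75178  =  2^1*37589^1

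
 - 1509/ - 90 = 503/30=16.77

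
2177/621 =2177/621 = 3.51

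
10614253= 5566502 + 5047751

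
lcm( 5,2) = 10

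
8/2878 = 4/1439=0.00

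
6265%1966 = 367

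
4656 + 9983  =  14639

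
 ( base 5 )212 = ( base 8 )71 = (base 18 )33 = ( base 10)57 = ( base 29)1S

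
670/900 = 67/90= 0.74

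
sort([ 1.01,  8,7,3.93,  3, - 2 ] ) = [- 2,1.01 , 3,3.93,7, 8] 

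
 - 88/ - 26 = 3 + 5/13 = 3.38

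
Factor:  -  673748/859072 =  - 2^( - 4) * 31^( - 1) * 389^1 = - 389/496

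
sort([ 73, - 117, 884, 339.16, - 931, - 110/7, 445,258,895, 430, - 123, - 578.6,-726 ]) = [ - 931,- 726, - 578.6  , -123,-117, - 110/7, 73,258, 339.16, 430, 445, 884, 895]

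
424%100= 24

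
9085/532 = 17 + 41/532  =  17.08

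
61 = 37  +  24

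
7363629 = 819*8991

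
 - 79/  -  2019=79/2019 = 0.04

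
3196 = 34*94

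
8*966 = 7728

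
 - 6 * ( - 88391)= 530346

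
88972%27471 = 6559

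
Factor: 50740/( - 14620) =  - 59/17= - 17^(-1 )*59^1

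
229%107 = 15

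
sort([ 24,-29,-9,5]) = [ - 29, - 9, 5 , 24 ] 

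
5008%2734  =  2274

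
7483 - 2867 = 4616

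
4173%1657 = 859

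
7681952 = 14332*536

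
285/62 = 4+37/62= 4.60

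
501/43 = 501/43 =11.65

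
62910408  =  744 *84557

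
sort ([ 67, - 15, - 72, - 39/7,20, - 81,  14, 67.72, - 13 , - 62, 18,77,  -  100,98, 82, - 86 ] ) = [ - 100, - 86, - 81, - 72 ,- 62 , - 15, - 13, - 39/7,  14, 18,  20,67,67.72,77,82,98]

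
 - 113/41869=-113/41869  =  - 0.00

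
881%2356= 881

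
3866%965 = 6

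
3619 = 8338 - 4719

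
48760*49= 2389240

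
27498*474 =13034052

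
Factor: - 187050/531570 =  -215/611 = - 5^1*13^( - 1)*43^1*47^( - 1)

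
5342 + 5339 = 10681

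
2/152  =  1/76 = 0.01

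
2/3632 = 1/1816 = 0.00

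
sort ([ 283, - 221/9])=[ - 221/9,283 ]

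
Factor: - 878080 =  - 2^9*5^1 * 7^3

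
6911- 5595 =1316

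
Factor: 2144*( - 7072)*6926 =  - 2^11* 13^1*17^1*67^1*3463^1 = - 105014560768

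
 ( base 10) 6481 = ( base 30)761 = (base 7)24616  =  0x1951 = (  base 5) 201411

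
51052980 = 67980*751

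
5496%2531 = 434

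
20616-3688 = 16928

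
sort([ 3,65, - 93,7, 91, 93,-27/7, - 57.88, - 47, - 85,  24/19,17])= [ - 93, - 85, - 57.88, - 47, - 27/7,24/19 , 3,7,17, 65, 91,93 ] 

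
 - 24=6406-6430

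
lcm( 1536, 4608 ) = 4608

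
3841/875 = 4 + 341/875 = 4.39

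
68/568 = 17/142 =0.12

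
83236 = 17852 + 65384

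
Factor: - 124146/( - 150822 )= 121/147 = 3^( - 1) * 7^(-2) * 11^2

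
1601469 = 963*1663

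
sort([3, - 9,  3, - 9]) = [ - 9, - 9,3, 3]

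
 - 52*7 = -364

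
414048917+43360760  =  457409677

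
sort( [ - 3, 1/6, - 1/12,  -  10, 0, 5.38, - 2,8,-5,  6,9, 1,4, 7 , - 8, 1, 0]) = [-10, - 8, - 5, - 3 ,-2 ,- 1/12, 0,0, 1/6, 1, 1,4, 5.38,6, 7, 8,9]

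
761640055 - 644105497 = 117534558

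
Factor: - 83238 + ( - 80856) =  - 164094 = - 2^1*3^1  *7^1 * 3907^1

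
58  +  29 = 87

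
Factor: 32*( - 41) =  -  1312 = -2^5 * 41^1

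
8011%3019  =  1973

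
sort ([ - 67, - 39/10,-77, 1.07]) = [-77,-67,-39/10,1.07]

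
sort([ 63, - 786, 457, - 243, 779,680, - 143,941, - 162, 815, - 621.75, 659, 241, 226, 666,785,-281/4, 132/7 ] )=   [ - 786, - 621.75 , - 243, - 162, - 143, - 281/4, 132/7,63 , 226, 241, 457, 659,  666, 680, 779, 785, 815, 941 ] 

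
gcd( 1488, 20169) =3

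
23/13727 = 23/13727 = 0.00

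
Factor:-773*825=-637725=- 3^1*5^2*11^1*773^1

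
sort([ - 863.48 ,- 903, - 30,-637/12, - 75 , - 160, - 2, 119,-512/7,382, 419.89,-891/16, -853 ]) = [ - 903,-863.48,  -  853, - 160, - 75 ,  -  512/7 , - 891/16,-637/12,-30,-2, 119,382,  419.89 ]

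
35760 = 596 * 60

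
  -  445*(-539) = 239855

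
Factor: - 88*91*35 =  - 280280=- 2^3*5^1*7^2*11^1*13^1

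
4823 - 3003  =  1820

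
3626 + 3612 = 7238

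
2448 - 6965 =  - 4517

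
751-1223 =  - 472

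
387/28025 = 387/28025 = 0.01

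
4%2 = 0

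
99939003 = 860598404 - 760659401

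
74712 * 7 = 522984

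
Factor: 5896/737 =8=2^3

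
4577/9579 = 4577/9579  =  0.48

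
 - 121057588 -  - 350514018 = 229456430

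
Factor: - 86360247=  - 3^2  *  59^1*103^1*1579^1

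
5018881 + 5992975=11011856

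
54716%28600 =26116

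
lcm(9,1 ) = 9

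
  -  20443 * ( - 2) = 40886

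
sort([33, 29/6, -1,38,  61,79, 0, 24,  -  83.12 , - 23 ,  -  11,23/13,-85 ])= [  -  85, - 83.12, - 23,-11,- 1, 0, 23/13, 29/6, 24, 33, 38, 61,79 ] 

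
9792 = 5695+4097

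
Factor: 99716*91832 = 2^5*13^1*97^1*257^1*883^1 = 9157119712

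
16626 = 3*5542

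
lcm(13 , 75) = 975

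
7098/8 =3549/4 = 887.25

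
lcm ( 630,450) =3150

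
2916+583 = 3499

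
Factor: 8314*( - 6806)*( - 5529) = 2^2*3^1*19^1*41^1*83^1 * 97^1*4157^1=312858929436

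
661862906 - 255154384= 406708522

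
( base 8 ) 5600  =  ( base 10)2944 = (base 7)11404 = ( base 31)31u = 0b101110000000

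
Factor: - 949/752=- 2^(-4)*13^1*47^( - 1)*73^1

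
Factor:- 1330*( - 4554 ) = 6056820 = 2^2 * 3^2*5^1*7^1*11^1*19^1*23^1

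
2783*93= 258819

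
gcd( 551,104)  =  1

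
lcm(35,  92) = 3220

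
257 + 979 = 1236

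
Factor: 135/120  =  9/8= 2^( - 3)*3^2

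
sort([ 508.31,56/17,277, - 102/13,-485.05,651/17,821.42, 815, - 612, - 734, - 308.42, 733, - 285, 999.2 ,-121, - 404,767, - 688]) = [ - 734, - 688, - 612, - 485.05, - 404, - 308.42 , - 285, - 121,-102/13,56/17,  651/17, 277,508.31, 733,767,815,821.42, 999.2] 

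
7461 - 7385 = 76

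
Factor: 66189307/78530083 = 43^ ( - 1) * 1826281^( - 1 ) * 66189307^1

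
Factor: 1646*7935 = 2^1*3^1 * 5^1*23^2*823^1 = 13061010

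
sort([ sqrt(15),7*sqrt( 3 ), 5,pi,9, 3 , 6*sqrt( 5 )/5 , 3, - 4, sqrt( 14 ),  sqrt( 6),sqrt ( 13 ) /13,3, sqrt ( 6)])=[ - 4,sqrt(13 ) /13, sqrt( 6 ), sqrt(6), 6*sqrt(5 )/5,3,3 , 3, pi,sqrt (14),sqrt(15 ),5, 9, 7*sqrt( 3)]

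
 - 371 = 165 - 536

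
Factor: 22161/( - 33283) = - 3^1*89^1*401^( - 1 ) = -267/401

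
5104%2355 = 394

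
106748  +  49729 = 156477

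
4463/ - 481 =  - 4463/481 = -9.28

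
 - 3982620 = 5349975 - 9332595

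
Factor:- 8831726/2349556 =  - 4415863/1174778 = - 2^( - 1) * 11^ ( - 1) *67^ ( - 1) * 79^1 * 797^( - 1 )*55897^1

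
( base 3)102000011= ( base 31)8AP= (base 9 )12004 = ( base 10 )8023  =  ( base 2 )1111101010111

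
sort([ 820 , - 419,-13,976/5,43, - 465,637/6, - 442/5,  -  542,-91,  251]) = [ - 542, - 465,-419, - 91  , - 442/5,-13,43,637/6,976/5,  251,820]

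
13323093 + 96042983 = 109366076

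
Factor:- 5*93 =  - 465 = - 3^1*5^1*31^1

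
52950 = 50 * 1059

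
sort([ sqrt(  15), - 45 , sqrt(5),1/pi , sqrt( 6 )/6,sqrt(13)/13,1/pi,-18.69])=[ - 45,-18.69,sqrt( 13)/13,1/pi, 1/pi,sqrt(6 )/6,sqrt( 5 ),sqrt( 15)]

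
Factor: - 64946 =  - 2^1*7^1* 4639^1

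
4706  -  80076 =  - 75370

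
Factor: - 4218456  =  - 2^3*3^1*11^1  *  19^1*29^2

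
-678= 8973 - 9651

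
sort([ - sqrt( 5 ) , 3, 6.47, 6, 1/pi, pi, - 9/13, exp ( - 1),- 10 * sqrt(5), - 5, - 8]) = [ - 10*sqrt( 5), - 8, - 5, - sqrt(5), - 9/13 , 1/pi,exp(  -  1 ),3, pi, 6,6.47 ] 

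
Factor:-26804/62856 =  - 6701/15714 =- 2^ ( - 1)*3^( - 4)*97^( - 1 )  *  6701^1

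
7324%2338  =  310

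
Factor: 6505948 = 2^2*1626487^1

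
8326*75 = 624450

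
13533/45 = 300+11/15=300.73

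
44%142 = 44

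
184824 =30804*6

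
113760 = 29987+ 83773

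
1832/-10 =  - 184 + 4/5=-183.20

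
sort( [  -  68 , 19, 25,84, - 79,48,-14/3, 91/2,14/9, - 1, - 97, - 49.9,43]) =[ - 97, - 79, - 68 ,  -  49.9 , - 14/3,-1, 14/9,19,25, 43, 91/2, 48,84]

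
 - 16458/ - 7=2351 + 1/7 = 2351.14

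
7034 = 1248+5786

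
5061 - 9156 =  - 4095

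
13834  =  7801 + 6033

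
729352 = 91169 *8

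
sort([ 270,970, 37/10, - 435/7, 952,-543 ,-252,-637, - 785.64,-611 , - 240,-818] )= [-818,-785.64, - 637,-611, - 543, - 252, - 240, - 435/7,37/10,270, 952 , 970 ] 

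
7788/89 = 7788/89 = 87.51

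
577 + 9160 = 9737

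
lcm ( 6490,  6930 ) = 408870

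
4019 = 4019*1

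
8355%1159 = 242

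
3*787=2361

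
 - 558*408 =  - 227664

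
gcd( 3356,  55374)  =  1678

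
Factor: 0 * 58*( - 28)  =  0 = 0^1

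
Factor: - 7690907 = -7^1 * 103^1*10667^1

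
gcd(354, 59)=59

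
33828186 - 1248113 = 32580073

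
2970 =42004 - 39034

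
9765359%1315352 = 557895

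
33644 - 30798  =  2846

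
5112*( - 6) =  - 30672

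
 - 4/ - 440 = 1/110 = 0.01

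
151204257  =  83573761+67630496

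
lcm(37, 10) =370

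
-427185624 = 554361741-981547365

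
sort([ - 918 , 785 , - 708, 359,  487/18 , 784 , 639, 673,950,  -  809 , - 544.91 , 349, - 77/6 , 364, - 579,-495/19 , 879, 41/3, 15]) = [ - 918,-809 , - 708,  -  579,-544.91, - 495/19, - 77/6,41/3,15,  487/18,349,359,364,639,673, 784 , 785 , 879, 950]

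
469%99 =73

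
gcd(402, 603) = 201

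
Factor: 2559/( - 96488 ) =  - 2^(-3 )* 3^1*7^( - 1)*853^1*1723^( - 1)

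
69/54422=69/54422 =0.00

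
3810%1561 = 688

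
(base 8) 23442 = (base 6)114214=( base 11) 7588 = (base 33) 96J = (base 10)10018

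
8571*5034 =43146414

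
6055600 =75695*80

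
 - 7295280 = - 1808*4035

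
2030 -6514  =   - 4484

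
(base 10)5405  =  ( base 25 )8G5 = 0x151D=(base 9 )7365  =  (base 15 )1905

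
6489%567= 252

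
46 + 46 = 92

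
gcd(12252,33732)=12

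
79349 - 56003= 23346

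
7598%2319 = 641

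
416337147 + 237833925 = 654171072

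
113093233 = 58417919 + 54675314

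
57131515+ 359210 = 57490725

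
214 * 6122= 1310108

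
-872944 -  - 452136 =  - 420808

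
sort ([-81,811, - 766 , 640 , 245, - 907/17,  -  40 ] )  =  [ - 766, - 81, - 907/17, - 40 , 245,  640,811]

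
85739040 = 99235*864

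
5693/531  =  5693/531 = 10.72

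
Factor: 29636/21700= 5^( - 2)*7^( - 1)*239^1 = 239/175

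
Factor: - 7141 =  - 37^1*193^1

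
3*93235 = 279705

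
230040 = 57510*4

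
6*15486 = 92916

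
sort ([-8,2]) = [  -  8,2 ] 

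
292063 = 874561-582498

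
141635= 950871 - 809236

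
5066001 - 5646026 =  - 580025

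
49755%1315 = 1100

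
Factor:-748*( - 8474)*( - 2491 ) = - 15789333032 = - 2^3*11^1*17^1*19^1*47^1*53^1*223^1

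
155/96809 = 155/96809 = 0.00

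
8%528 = 8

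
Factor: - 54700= - 2^2*5^2 *547^1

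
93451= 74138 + 19313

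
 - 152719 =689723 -842442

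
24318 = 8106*3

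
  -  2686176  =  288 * ( - 9327)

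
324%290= 34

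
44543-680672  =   - 636129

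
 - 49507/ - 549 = 90 +97/549 = 90.18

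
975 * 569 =554775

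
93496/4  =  23374= 23374.00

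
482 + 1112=1594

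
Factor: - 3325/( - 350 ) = 2^(-1)*19^1 = 19/2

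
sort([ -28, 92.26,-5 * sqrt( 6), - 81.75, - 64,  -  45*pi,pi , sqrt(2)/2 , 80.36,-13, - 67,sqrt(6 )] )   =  [  -  45*pi, - 81.75, - 67, - 64, - 28, - 13, - 5 *sqrt( 6 ),  sqrt(2)/2, sqrt(6), pi, 80.36, 92.26 ]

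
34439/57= 34439/57 = 604.19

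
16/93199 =16/93199= 0.00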